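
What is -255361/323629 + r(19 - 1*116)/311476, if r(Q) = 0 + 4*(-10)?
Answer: -19887941999/25200666601 ≈ -0.78918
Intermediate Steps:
r(Q) = -40 (r(Q) = 0 - 40 = -40)
-255361/323629 + r(19 - 1*116)/311476 = -255361/323629 - 40/311476 = -255361*1/323629 - 40*1/311476 = -255361/323629 - 10/77869 = -19887941999/25200666601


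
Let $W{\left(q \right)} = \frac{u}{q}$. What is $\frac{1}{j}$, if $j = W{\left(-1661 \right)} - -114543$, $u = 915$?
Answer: $\frac{1661}{190255008} \approx 8.7304 \cdot 10^{-6}$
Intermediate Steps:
$W{\left(q \right)} = \frac{915}{q}$
$j = \frac{190255008}{1661}$ ($j = \frac{915}{-1661} - -114543 = 915 \left(- \frac{1}{1661}\right) + 114543 = - \frac{915}{1661} + 114543 = \frac{190255008}{1661} \approx 1.1454 \cdot 10^{5}$)
$\frac{1}{j} = \frac{1}{\frac{190255008}{1661}} = \frac{1661}{190255008}$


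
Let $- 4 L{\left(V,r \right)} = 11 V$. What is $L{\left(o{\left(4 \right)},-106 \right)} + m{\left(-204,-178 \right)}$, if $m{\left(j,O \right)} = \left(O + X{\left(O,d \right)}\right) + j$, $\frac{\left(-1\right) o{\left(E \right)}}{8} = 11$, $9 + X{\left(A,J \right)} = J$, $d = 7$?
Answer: $-142$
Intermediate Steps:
$X{\left(A,J \right)} = -9 + J$
$o{\left(E \right)} = -88$ ($o{\left(E \right)} = \left(-8\right) 11 = -88$)
$m{\left(j,O \right)} = -2 + O + j$ ($m{\left(j,O \right)} = \left(O + \left(-9 + 7\right)\right) + j = \left(O - 2\right) + j = \left(-2 + O\right) + j = -2 + O + j$)
$L{\left(V,r \right)} = - \frac{11 V}{4}$
$L{\left(o{\left(4 \right)},-106 \right)} + m{\left(-204,-178 \right)} = \left(- \frac{11}{4}\right) \left(-88\right) - 384 = 242 - 384 = -142$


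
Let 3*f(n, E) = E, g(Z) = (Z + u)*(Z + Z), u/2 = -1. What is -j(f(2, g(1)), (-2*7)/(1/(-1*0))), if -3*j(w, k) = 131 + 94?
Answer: 75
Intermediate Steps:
u = -2 (u = 2*(-1) = -2)
g(Z) = 2*Z*(-2 + Z) (g(Z) = (Z - 2)*(Z + Z) = (-2 + Z)*(2*Z) = 2*Z*(-2 + Z))
f(n, E) = E/3
j(w, k) = -75 (j(w, k) = -(131 + 94)/3 = -⅓*225 = -75)
-j(f(2, g(1)), (-2*7)/(1/(-1*0))) = -1*(-75) = 75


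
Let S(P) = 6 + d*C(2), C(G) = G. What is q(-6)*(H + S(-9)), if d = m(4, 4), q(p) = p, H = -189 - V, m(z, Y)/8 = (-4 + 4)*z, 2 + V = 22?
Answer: 1218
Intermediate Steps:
V = 20 (V = -2 + 22 = 20)
m(z, Y) = 0 (m(z, Y) = 8*((-4 + 4)*z) = 8*(0*z) = 8*0 = 0)
H = -209 (H = -189 - 1*20 = -189 - 20 = -209)
d = 0
S(P) = 6 (S(P) = 6 + 0*2 = 6 + 0 = 6)
q(-6)*(H + S(-9)) = -6*(-209 + 6) = -6*(-203) = 1218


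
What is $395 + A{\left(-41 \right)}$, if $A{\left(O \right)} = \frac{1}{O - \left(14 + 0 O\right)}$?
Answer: $\frac{21724}{55} \approx 394.98$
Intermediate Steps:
$A{\left(O \right)} = \frac{1}{-14 + O}$ ($A{\left(O \right)} = \frac{1}{O + \left(0 - 14\right)} = \frac{1}{O - 14} = \frac{1}{-14 + O}$)
$395 + A{\left(-41 \right)} = 395 + \frac{1}{-14 - 41} = 395 + \frac{1}{-55} = 395 - \frac{1}{55} = \frac{21724}{55}$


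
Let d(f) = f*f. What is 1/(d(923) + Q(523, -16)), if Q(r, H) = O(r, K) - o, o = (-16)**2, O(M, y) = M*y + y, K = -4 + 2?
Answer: 1/850625 ≈ 1.1756e-6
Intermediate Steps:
d(f) = f**2
K = -2
O(M, y) = y + M*y
o = 256
Q(r, H) = -258 - 2*r (Q(r, H) = -2*(1 + r) - 1*256 = (-2 - 2*r) - 256 = -258 - 2*r)
1/(d(923) + Q(523, -16)) = 1/(923**2 + (-258 - 2*523)) = 1/(851929 + (-258 - 1046)) = 1/(851929 - 1304) = 1/850625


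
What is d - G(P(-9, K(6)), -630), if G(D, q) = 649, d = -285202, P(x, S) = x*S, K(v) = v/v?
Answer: -285851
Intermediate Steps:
K(v) = 1
P(x, S) = S*x
d - G(P(-9, K(6)), -630) = -285202 - 1*649 = -285202 - 649 = -285851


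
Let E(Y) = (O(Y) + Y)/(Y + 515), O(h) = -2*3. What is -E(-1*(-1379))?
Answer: -1373/1894 ≈ -0.72492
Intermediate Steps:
O(h) = -6
E(Y) = (-6 + Y)/(515 + Y) (E(Y) = (-6 + Y)/(Y + 515) = (-6 + Y)/(515 + Y))
-E(-1*(-1379)) = -(-6 - 1*(-1379))/(515 - 1*(-1379)) = -(-6 + 1379)/(515 + 1379) = -1373/1894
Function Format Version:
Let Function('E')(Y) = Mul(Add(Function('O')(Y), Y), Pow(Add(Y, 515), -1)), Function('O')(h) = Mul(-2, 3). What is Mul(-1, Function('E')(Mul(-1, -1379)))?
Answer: Rational(-1373, 1894) ≈ -0.72492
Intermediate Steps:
Function('O')(h) = -6
Function('E')(Y) = Mul(Pow(Add(515, Y), -1), Add(-6, Y)) (Function('E')(Y) = Mul(Add(-6, Y), Pow(Add(Y, 515), -1)) = Mul(Add(-6, Y), Pow(Add(515, Y), -1)) = Mul(Pow(Add(515, Y), -1), Add(-6, Y)))
Mul(-1, Function('E')(Mul(-1, -1379))) = Mul(-1, Mul(Pow(Add(515, Mul(-1, -1379)), -1), Add(-6, Mul(-1, -1379)))) = Mul(-1, Mul(Pow(Add(515, 1379), -1), Add(-6, 1379))) = Mul(-1, Mul(Pow(1894, -1), 1373)) = Mul(-1, Mul(Rational(1, 1894), 1373)) = Mul(-1, Rational(1373, 1894)) = Rational(-1373, 1894)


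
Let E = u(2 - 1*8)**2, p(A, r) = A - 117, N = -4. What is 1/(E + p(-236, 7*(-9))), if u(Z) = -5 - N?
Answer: -1/352 ≈ -0.0028409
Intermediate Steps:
p(A, r) = -117 + A
u(Z) = -1 (u(Z) = -5 - 1*(-4) = -5 + 4 = -1)
E = 1 (E = (-1)**2 = 1)
1/(E + p(-236, 7*(-9))) = 1/(1 + (-117 - 236)) = 1/(1 - 353) = 1/(-352) = -1/352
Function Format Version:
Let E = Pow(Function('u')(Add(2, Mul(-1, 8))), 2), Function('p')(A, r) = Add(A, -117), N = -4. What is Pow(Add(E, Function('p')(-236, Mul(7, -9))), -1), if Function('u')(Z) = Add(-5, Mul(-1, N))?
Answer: Rational(-1, 352) ≈ -0.0028409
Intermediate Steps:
Function('p')(A, r) = Add(-117, A)
Function('u')(Z) = -1 (Function('u')(Z) = Add(-5, Mul(-1, -4)) = Add(-5, 4) = -1)
E = 1 (E = Pow(-1, 2) = 1)
Pow(Add(E, Function('p')(-236, Mul(7, -9))), -1) = Pow(Add(1, Add(-117, -236)), -1) = Pow(Add(1, -353), -1) = Pow(-352, -1) = Rational(-1, 352)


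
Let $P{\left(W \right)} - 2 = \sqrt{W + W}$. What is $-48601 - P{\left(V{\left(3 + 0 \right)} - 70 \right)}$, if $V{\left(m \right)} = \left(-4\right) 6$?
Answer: $-48603 - 2 i \sqrt{47} \approx -48603.0 - 13.711 i$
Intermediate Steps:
$V{\left(m \right)} = -24$
$P{\left(W \right)} = 2 + \sqrt{2} \sqrt{W}$ ($P{\left(W \right)} = 2 + \sqrt{W + W} = 2 + \sqrt{2 W} = 2 + \sqrt{2} \sqrt{W}$)
$-48601 - P{\left(V{\left(3 + 0 \right)} - 70 \right)} = -48601 - \left(2 + \sqrt{2} \sqrt{-24 - 70}\right) = -48601 - \left(2 + \sqrt{2} \sqrt{-94}\right) = -48601 - \left(2 + \sqrt{2} i \sqrt{94}\right) = -48601 - \left(2 + 2 i \sqrt{47}\right) = -48603 - 2 i \sqrt{47}$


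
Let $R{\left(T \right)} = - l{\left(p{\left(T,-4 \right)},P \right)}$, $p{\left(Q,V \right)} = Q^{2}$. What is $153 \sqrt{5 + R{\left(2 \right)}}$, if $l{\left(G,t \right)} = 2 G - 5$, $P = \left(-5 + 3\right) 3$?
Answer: $153 \sqrt{2} \approx 216.37$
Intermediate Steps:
$P = -6$ ($P = \left(-2\right) 3 = -6$)
$l{\left(G,t \right)} = -5 + 2 G$
$R{\left(T \right)} = 5 - 2 T^{2}$ ($R{\left(T \right)} = - (-5 + 2 T^{2}) = 5 - 2 T^{2}$)
$153 \sqrt{5 + R{\left(2 \right)}} = 153 \sqrt{5 + \left(5 - 2 \cdot 2^{2}\right)} = 153 \sqrt{5 + \left(5 - 8\right)} = 153 \sqrt{5 - 3} = 153 \sqrt{2}$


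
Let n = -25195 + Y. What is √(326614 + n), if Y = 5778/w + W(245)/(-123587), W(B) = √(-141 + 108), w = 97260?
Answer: √(1209712923308418491945970 - 32474226826700*I*√33)/2003345270 ≈ 549.02 - 4.2332e-8*I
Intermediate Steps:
W(B) = I*√33 (W(B) = √(-33) = I*√33)
Y = 963/16210 - I*√33/123587 (Y = 5778/97260 + (I*√33)/(-123587) = 5778*(1/97260) + (I*√33)*(-1/123587) = 963/16210 - I*√33/123587 ≈ 0.059408 - 4.6482e-5*I)
n = -408409987/16210 - I*√33/123587 (n = -25195 + (963/16210 - I*√33/123587) = -408409987/16210 - I*√33/123587 ≈ -25195.0 - 4.6482e-5*I)
√(326614 + n) = √(326614 + (-408409987/16210 - I*√33/123587)) = √(4886002953/16210 - I*√33/123587)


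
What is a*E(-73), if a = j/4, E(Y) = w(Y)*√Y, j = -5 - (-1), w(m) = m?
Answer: 73*I*√73 ≈ 623.71*I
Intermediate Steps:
j = -4 (j = -5 - 1*(-1) = -5 + 1 = -4)
E(Y) = Y^(3/2) (E(Y) = Y*√Y = Y^(3/2))
a = -1 (a = -4/4 = -4*¼ = -1)
a*E(-73) = -(-73)^(3/2) = -(-73)*I*√73 = 73*I*√73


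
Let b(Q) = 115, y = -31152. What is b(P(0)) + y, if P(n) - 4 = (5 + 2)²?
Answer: -31037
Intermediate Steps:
P(n) = 53 (P(n) = 4 + (5 + 2)² = 4 + 7² = 4 + 49 = 53)
b(P(0)) + y = 115 - 31152 = -31037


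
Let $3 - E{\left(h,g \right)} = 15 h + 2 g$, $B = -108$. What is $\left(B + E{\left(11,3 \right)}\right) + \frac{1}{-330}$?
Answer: $- \frac{91081}{330} \approx -276.0$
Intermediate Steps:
$E{\left(h,g \right)} = 3 - 15 h - 2 g$ ($E{\left(h,g \right)} = 3 - \left(15 h + 2 g\right) = 3 - \left(2 g + 15 h\right) = 3 - 15 h - 2 g$)
$\left(B + E{\left(11,3 \right)}\right) + \frac{1}{-330} = \left(-108 - 168\right) + \frac{1}{-330} = \left(-108 - 168\right) - \frac{1}{330} = -276 - \frac{1}{330} = - \frac{91081}{330}$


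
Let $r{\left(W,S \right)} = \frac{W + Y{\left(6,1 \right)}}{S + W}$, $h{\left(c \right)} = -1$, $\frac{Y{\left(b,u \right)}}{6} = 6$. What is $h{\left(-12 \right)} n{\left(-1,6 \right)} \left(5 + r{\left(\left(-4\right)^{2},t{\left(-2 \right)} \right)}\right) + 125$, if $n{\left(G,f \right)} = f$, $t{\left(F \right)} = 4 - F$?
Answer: $\frac{889}{11} \approx 80.818$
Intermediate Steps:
$Y{\left(b,u \right)} = 36$ ($Y{\left(b,u \right)} = 6 \cdot 6 = 36$)
$r{\left(W,S \right)} = \frac{36 + W}{S + W}$ ($r{\left(W,S \right)} = \frac{W + 36}{S + W} = \frac{36 + W}{S + W}$)
$h{\left(-12 \right)} n{\left(-1,6 \right)} \left(5 + r{\left(\left(-4\right)^{2},t{\left(-2 \right)} \right)}\right) + 125 = - 6 \left(5 + \frac{36 + \left(-4\right)^{2}}{\left(4 - -2\right) + \left(-4\right)^{2}}\right) + 125 = - 6 \left(5 + \frac{36 + 16}{\left(4 + 2\right) + 16}\right) + 125 = - 6 \left(5 + \frac{1}{6 + 16} \cdot 52\right) + 125 = - 6 \left(5 + \frac{1}{22} \cdot 52\right) + 125 = - 6 \left(5 + \frac{26}{11}\right) + 125 = - \frac{6 \cdot 81}{11} + 125 = \left(-1\right) \frac{486}{11} + 125 = - \frac{486}{11} + 125 = \frac{889}{11}$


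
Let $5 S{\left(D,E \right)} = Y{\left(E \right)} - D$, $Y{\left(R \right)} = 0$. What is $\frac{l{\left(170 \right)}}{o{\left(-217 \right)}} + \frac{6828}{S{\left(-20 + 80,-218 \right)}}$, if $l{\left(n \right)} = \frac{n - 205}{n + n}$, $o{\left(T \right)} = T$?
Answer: $- \frac{1199451}{2108} \approx -569.0$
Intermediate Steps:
$S{\left(D,E \right)} = - \frac{D}{5}$ ($S{\left(D,E \right)} = \frac{0 - D}{5} = \frac{\left(-1\right) D}{5} = - \frac{D}{5}$)
$l{\left(n \right)} = \frac{-205 + n}{2 n}$
$\frac{l{\left(170 \right)}}{o{\left(-217 \right)}} + \frac{6828}{S{\left(-20 + 80,-218 \right)}} = \frac{\frac{1}{2} \cdot \frac{1}{170} \left(-205 + 170\right)}{-217} + \frac{6828}{\left(- \frac{1}{5}\right) \left(-20 + 80\right)} = \frac{1}{2} \cdot \frac{1}{170} \left(-35\right) \left(- \frac{1}{217}\right) + \frac{6828}{\left(- \frac{1}{5}\right) 60} = \left(- \frac{7}{68}\right) \left(- \frac{1}{217}\right) + \frac{6828}{-12} = \frac{1}{2108} + 6828 \left(- \frac{1}{12}\right) = \frac{1}{2108} - 569 = - \frac{1199451}{2108}$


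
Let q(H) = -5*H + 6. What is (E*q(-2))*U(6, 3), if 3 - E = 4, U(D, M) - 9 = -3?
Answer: -96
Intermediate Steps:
U(D, M) = 6 (U(D, M) = 9 - 3 = 6)
q(H) = 6 - 5*H
E = -1 (E = 3 - 1*4 = 3 - 4 = -1)
(E*q(-2))*U(6, 3) = -(6 - 5*(-2))*6 = -(6 + 10)*6 = -1*16*6 = -16*6 = -96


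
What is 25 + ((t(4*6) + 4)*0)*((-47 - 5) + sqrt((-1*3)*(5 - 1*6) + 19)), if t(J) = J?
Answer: 25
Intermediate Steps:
25 + ((t(4*6) + 4)*0)*((-47 - 5) + sqrt((-1*3)*(5 - 1*6) + 19)) = 25 + ((4*6 + 4)*0)*((-47 - 5) + sqrt((-1*3)*(5 - 1*6) + 19)) = 25 + ((24 + 4)*0)*(-52 + sqrt(-3*(5 - 6) + 19)) = 25 + (28*0)*(-52 + sqrt(-3*(-1) + 19)) = 25 + 0*(-52 + sqrt(3 + 19)) = 25 + 0*(-52 + sqrt(22)) = 25 + 0 = 25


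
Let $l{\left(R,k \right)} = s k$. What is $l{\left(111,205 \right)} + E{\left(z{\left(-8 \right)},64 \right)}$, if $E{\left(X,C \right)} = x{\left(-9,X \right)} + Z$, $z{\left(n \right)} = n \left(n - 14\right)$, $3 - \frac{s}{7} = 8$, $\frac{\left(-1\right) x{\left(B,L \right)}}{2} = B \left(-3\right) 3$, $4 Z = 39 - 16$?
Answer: $- \frac{29325}{4} \approx -7331.3$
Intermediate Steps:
$Z = \frac{23}{4}$ ($Z = \frac{39 - 16}{4} = \frac{1}{4} \cdot 23 = \frac{23}{4} \approx 5.75$)
$x{\left(B,L \right)} = 18 B$ ($x{\left(B,L \right)} = - 2 B \left(-3\right) 3 = - 2 - 3 B 3 = - 2 \left(- 9 B\right) = 18 B$)
$s = -35$ ($s = 21 - 56 = -35$)
$z{\left(n \right)} = n \left(-14 + n\right)$
$l{\left(R,k \right)} = - 35 k$
$E{\left(X,C \right)} = - \frac{625}{4}$ ($E{\left(X,C \right)} = 18 \left(-9\right) + \frac{23}{4} = -162 + \frac{23}{4} = - \frac{625}{4}$)
$l{\left(111,205 \right)} + E{\left(z{\left(-8 \right)},64 \right)} = \left(-35\right) 205 - \frac{625}{4} = -7175 - \frac{625}{4} = - \frac{29325}{4}$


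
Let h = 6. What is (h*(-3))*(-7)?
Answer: 126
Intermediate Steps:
(h*(-3))*(-7) = (6*(-3))*(-7) = -18*(-7) = 126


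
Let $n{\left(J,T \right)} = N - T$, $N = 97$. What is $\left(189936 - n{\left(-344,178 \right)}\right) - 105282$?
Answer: $84735$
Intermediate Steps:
$n{\left(J,T \right)} = 97 - T$
$\left(189936 - n{\left(-344,178 \right)}\right) - 105282 = \left(189936 - \left(97 - 178\right)\right) - 105282 = \left(189936 - -81\right) - 105282 = \left(189936 + 81\right) - 105282 = 190017 - 105282 = 84735$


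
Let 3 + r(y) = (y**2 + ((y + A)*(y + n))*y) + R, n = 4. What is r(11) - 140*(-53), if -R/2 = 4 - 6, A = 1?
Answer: 9522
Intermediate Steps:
R = 4 (R = -2*(4 - 6) = -2*(-2) = 4)
r(y) = 1 + y**2 + y*(1 + y)*(4 + y) (r(y) = -3 + ((y**2 + ((y + 1)*(y + 4))*y) + 4) = -3 + ((y**2 + ((1 + y)*(4 + y))*y) + 4) = -3 + ((y**2 + y*(1 + y)*(4 + y)) + 4) = -3 + (4 + y**2 + y*(1 + y)*(4 + y)) = 1 + y**2 + y*(1 + y)*(4 + y))
r(11) - 140*(-53) = (1 + 11**3 + 4*11 + 6*11**2) - 140*(-53) = (1 + 1331 + 44 + 6*121) + 7420 = (1 + 1331 + 44 + 726) + 7420 = 2102 + 7420 = 9522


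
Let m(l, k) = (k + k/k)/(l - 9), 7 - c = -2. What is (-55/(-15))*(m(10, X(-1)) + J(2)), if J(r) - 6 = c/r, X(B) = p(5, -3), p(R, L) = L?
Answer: 187/6 ≈ 31.167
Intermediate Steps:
c = 9 (c = 7 - 1*(-2) = 7 + 2 = 9)
X(B) = -3
m(l, k) = (1 + k)/(-9 + l) (m(l, k) = (k + 1)/(-9 + l) = (1 + k)/(-9 + l))
J(r) = 6 + 9/r
(-55/(-15))*(m(10, X(-1)) + J(2)) = (-55/(-15))*((1 - 3)/(-9 + 10) + (6 + 9/2)) = (-55*(-1/15))*(-2/1 + (6 + 9*(½))) = 11*(1*(-2) + (6 + 9/2))/3 = 11*(-2 + 21/2)/3 = (11/3)*(17/2) = 187/6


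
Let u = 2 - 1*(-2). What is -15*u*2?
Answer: -120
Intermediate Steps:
u = 4 (u = 2 + 2 = 4)
-15*u*2 = -15*4*2 = -60*2 = -120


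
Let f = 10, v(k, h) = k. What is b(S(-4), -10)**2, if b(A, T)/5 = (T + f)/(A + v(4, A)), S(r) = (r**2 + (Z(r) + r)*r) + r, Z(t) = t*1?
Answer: 0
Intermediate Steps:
Z(t) = t
S(r) = r + 3*r**2 (S(r) = (r**2 + (r + r)*r) + r = (r**2 + (2*r)*r) + r = (r**2 + 2*r**2) + r = 3*r**2 + r = r + 3*r**2)
b(A, T) = 5*(10 + T)/(4 + A) (b(A, T) = 5*((T + 10)/(A + 4)) = 5*((10 + T)/(4 + A)) = 5*(10 + T)/(4 + A))
b(S(-4), -10)**2 = (5*(10 - 10)/(4 - 4*(1 + 3*(-4))))**2 = (5*0/(4 - 4*(1 - 12)))**2 = (5*0/(4 - 4*(-11)))**2 = (5*0/(4 + 44))**2 = (5*0/48)**2 = (5*(1/48)*0)**2 = 0**2 = 0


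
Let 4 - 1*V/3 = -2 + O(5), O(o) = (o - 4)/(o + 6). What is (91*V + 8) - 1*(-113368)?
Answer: 1264881/11 ≈ 1.1499e+5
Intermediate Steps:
O(o) = (-4 + o)/(6 + o)
V = 195/11 (V = 12 - 3*(-2 + (-4 + 5)/(6 + 5)) = 12 - 3*(-2 + 1/11) = 12 - 3*(-21/11) = 12 + 63/11 = 195/11 ≈ 17.727)
(91*V + 8) - 1*(-113368) = (91*(195/11) + 8) - 1*(-113368) = (17745/11 + 8) + 113368 = 17833/11 + 113368 = 1264881/11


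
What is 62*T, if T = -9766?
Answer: -605492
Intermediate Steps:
62*T = 62*(-9766) = -605492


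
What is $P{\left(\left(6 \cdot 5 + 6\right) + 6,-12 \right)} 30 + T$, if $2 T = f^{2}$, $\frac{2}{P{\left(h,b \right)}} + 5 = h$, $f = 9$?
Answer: $\frac{3117}{74} \approx 42.122$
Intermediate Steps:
$P{\left(h,b \right)} = \frac{2}{-5 + h}$
$T = \frac{81}{2}$ ($T = \frac{9^{2}}{2} = \frac{1}{2} \cdot 81 = \frac{81}{2} \approx 40.5$)
$P{\left(\left(6 \cdot 5 + 6\right) + 6,-12 \right)} 30 + T = \frac{2}{-5 + \left(\left(6 \cdot 5 + 6\right) + 6\right)} 30 + \frac{81}{2} = \frac{2}{-5 + \left(\left(30 + 6\right) + 6\right)} 30 + \frac{81}{2} = \frac{2}{-5 + \left(36 + 6\right)} 30 + \frac{81}{2} = \frac{2}{-5 + 42} \cdot 30 + \frac{81}{2} = \frac{2}{37} \cdot 30 + \frac{81}{2} = \frac{60}{37} + \frac{81}{2} = \frac{3117}{74}$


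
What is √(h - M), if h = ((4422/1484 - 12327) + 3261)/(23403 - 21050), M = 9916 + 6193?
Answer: I*√49116122572814570/1745926 ≈ 126.94*I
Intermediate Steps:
M = 16109
h = -6724761/1745926 (h = ((4422*(1/1484) - 12327) + 3261)/2353 = ((2211/742 - 12327) + 3261)*(1/2353) = (-9144423/742 + 3261)*(1/2353) = -6724761/742*1/2353 = -6724761/1745926 ≈ -3.8517)
√(h - M) = √(-6724761/1745926 - 1*16109) = √(-6724761/1745926 - 16109) = √(-28131846695/1745926) = I*√49116122572814570/1745926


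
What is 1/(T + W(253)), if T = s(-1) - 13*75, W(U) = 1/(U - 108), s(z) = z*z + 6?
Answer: -145/140359 ≈ -0.0010331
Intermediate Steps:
s(z) = 6 + z² (s(z) = z² + 6 = 6 + z²)
W(U) = 1/(-108 + U)
T = -968 (T = (6 + (-1)²) - 13*75 = (6 + 1) - 975 = 7 - 975 = -968)
1/(T + W(253)) = 1/(-968 + 1/(-108 + 253)) = 1/(-968 + 1/145) = 1/(-140359/145) = -145/140359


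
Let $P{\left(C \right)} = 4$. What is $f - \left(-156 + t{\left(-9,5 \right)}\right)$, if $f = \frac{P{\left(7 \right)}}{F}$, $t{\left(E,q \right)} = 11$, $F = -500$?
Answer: $\frac{18124}{125} \approx 144.99$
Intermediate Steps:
$f = - \frac{1}{125}$ ($f = \frac{4}{-500} = 4 \left(- \frac{1}{500}\right) = - \frac{1}{125} \approx -0.008$)
$f - \left(-156 + t{\left(-9,5 \right)}\right) = - \frac{1}{125} - \left(-156 + 11\right) = - \frac{1}{125} - -145 = - \frac{1}{125} + 145 = \frac{18124}{125}$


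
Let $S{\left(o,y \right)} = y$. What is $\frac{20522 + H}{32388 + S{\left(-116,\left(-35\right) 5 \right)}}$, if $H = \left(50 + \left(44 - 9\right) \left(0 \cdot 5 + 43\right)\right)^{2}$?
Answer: $\frac{2438547}{32213} \approx 75.701$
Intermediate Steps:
$H = 2418025$ ($H = \left(50 + 35 \left(0 + 43\right)\right)^{2} = \left(50 + 35 \cdot 43\right)^{2} = \left(50 + 1505\right)^{2} = 1555^{2} = 2418025$)
$\frac{20522 + H}{32388 + S{\left(-116,\left(-35\right) 5 \right)}} = \frac{20522 + 2418025}{32388 - 175} = \frac{2438547}{32388 - 175} = \frac{2438547}{32213}$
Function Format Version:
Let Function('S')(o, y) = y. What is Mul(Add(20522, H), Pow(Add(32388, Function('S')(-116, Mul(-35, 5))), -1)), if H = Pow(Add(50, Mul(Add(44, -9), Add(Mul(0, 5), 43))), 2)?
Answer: Rational(2438547, 32213) ≈ 75.701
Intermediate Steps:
H = 2418025 (H = Pow(Add(50, Mul(35, Add(0, 43))), 2) = Pow(Add(50, Mul(35, 43)), 2) = Pow(Add(50, 1505), 2) = Pow(1555, 2) = 2418025)
Mul(Add(20522, H), Pow(Add(32388, Function('S')(-116, Mul(-35, 5))), -1)) = Mul(Add(20522, 2418025), Pow(Add(32388, Mul(-35, 5)), -1)) = Mul(2438547, Pow(Add(32388, -175), -1)) = Mul(2438547, Pow(32213, -1)) = Mul(2438547, Rational(1, 32213)) = Rational(2438547, 32213)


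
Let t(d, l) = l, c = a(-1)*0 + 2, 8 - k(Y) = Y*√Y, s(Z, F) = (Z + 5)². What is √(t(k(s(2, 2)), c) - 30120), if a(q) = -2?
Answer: 37*I*√22 ≈ 173.55*I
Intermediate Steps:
s(Z, F) = (5 + Z)²
k(Y) = 8 - Y^(3/2) (k(Y) = 8 - Y*√Y = 8 - Y^(3/2))
c = 2 (c = -2*0 + 2 = 0 + 2 = 2)
√(t(k(s(2, 2)), c) - 30120) = √(2 - 30120) = √(-30118) = 37*I*√22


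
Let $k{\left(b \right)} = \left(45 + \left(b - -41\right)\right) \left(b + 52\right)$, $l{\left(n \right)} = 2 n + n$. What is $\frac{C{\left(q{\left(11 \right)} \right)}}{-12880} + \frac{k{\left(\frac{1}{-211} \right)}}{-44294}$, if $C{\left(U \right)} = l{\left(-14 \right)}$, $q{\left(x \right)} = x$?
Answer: $- \frac{88613625939}{907126060040} \approx -0.097686$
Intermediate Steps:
$l{\left(n \right)} = 3 n$
$C{\left(U \right)} = -42$ ($C{\left(U \right)} = 3 \left(-14\right) = -42$)
$k{\left(b \right)} = \left(52 + b\right) \left(86 + b\right)$ ($k{\left(b \right)} = \left(45 + \left(b + 41\right)\right) \left(52 + b\right) = \left(45 + \left(41 + b\right)\right) \left(52 + b\right) = \left(86 + b\right) \left(52 + b\right) = \left(52 + b\right) \left(86 + b\right)$)
$\frac{C{\left(q{\left(11 \right)} \right)}}{-12880} + \frac{k{\left(\frac{1}{-211} \right)}}{-44294} = - \frac{42}{-12880} + \frac{4472 + \left(\frac{1}{-211}\right)^{2} + \frac{138}{-211}}{-44294} = \left(-42\right) \left(- \frac{1}{12880}\right) + \left(4472 + \left(- \frac{1}{211}\right)^{2} + 138 \left(- \frac{1}{211}\right)\right) \left(- \frac{1}{44294}\right) = \frac{3}{920} + \left(4472 + \frac{1}{44521} - \frac{138}{211}\right) \left(- \frac{1}{44294}\right) = \frac{3}{920} + \frac{199068795}{44521} \left(- \frac{1}{44294}\right) = \frac{3}{920} - \frac{199068795}{1972013174} = - \frac{88613625939}{907126060040}$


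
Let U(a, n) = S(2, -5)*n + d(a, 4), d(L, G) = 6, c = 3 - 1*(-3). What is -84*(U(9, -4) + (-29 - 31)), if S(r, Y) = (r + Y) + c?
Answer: 5544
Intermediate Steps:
c = 6 (c = 3 + 3 = 6)
S(r, Y) = 6 + Y + r (S(r, Y) = (r + Y) + 6 = (Y + r) + 6 = 6 + Y + r)
U(a, n) = 6 + 3*n (U(a, n) = (6 - 5 + 2)*n + 6 = 3*n + 6 = 6 + 3*n)
-84*(U(9, -4) + (-29 - 31)) = -84*((6 + 3*(-4)) + (-29 - 31)) = -84*((6 - 12) - 60) = -84*(-6 - 60) = -84*(-66) = 5544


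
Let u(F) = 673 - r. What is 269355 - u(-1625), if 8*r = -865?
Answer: 2148591/8 ≈ 2.6857e+5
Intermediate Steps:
r = -865/8 (r = (⅛)*(-865) = -865/8 ≈ -108.13)
u(F) = 6249/8 (u(F) = 673 - 1*(-865/8) = 673 + 865/8 = 6249/8)
269355 - u(-1625) = 269355 - 1*6249/8 = 269355 - 6249/8 = 2148591/8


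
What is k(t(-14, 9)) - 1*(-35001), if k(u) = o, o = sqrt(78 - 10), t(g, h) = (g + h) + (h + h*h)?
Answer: 35001 + 2*sqrt(17) ≈ 35009.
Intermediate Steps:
t(g, h) = g + h**2 + 2*h (t(g, h) = (g + h) + (h + h**2) = g + h**2 + 2*h)
o = 2*sqrt(17) (o = sqrt(68) = 2*sqrt(17) ≈ 8.2462)
k(u) = 2*sqrt(17)
k(t(-14, 9)) - 1*(-35001) = 2*sqrt(17) - 1*(-35001) = 2*sqrt(17) + 35001 = 35001 + 2*sqrt(17)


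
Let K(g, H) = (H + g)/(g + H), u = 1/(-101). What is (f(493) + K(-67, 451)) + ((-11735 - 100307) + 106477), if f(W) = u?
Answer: -561965/101 ≈ -5564.0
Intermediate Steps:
u = -1/101 ≈ -0.0099010
K(g, H) = 1 (K(g, H) = (H + g)/(H + g) = 1)
f(W) = -1/101
(f(493) + K(-67, 451)) + ((-11735 - 100307) + 106477) = (-1/101 + 1) + ((-11735 - 100307) + 106477) = 100/101 + (-112042 + 106477) = 100/101 - 5565 = -561965/101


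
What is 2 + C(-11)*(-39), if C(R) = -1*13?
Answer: 509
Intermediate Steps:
C(R) = -13
2 + C(-11)*(-39) = 2 - 13*(-39) = 2 + 507 = 509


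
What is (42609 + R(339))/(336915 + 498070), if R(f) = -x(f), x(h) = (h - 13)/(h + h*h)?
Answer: 2455556507/48120185550 ≈ 0.051030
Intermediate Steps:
x(h) = (-13 + h)/(h + h²)
R(f) = -(-13 + f)/(f*(1 + f))
(42609 + R(339))/(336915 + 498070) = (42609 + (13 - 1*339)/(339*(1 + 339)))/(336915 + 498070) = (42609 + (1/339)*(13 - 339)/340)/834985 = (42609 + (1/339)*(1/340)*(-326))*(1/834985) = (42609 - 163/57630)*(1/834985) = (2455556507/57630)*(1/834985) = 2455556507/48120185550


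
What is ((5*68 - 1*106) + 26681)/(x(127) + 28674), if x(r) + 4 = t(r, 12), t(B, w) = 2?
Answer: 3845/4096 ≈ 0.93872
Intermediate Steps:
x(r) = -2 (x(r) = -4 + 2 = -2)
((5*68 - 1*106) + 26681)/(x(127) + 28674) = ((5*68 - 1*106) + 26681)/(-2 + 28674) = ((340 - 106) + 26681)/28672 = (234 + 26681)*(1/28672) = 26915*(1/28672) = 3845/4096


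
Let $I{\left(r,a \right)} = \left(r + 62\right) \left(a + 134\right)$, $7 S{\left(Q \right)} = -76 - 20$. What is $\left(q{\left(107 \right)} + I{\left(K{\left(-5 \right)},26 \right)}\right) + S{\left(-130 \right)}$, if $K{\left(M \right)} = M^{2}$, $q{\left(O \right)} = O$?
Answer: $\frac{98093}{7} \approx 14013.0$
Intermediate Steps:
$S{\left(Q \right)} = - \frac{96}{7}$ ($S{\left(Q \right)} = \frac{-76 - 20}{7} = \frac{1}{7} \left(-96\right) = - \frac{96}{7}$)
$I{\left(r,a \right)} = \left(62 + r\right) \left(134 + a\right)$
$\left(q{\left(107 \right)} + I{\left(K{\left(-5 \right)},26 \right)}\right) + S{\left(-130 \right)} = \left(107 + \left(8308 + 62 \cdot 26 + 134 \left(-5\right)^{2} + 26 \left(-5\right)^{2}\right)\right) - \frac{96}{7} = \left(107 + \left(8308 + 1612 + 134 \cdot 25 + 26 \cdot 25\right)\right) - \frac{96}{7} = \left(107 + \left(8308 + 1612 + 3350 + 650\right)\right) - \frac{96}{7} = \left(107 + 13920\right) - \frac{96}{7} = 14027 - \frac{96}{7} = \frac{98093}{7}$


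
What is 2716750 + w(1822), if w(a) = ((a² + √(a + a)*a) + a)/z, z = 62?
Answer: 85880003/31 + 1822*√911/31 ≈ 2.7721e+6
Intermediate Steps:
w(a) = a/62 + a²/62 + √2*a^(3/2)/62 (w(a) = ((a² + √(a + a)*a) + a)/62 = ((a² + √(2*a)*a) + a)*(1/62) = ((a² + (√2*√a)*a) + a)*(1/62) = ((a² + √2*a^(3/2)) + a)*(1/62) = (a + a² + √2*a^(3/2))*(1/62) = a/62 + a²/62 + √2*a^(3/2)/62)
2716750 + w(1822) = 2716750 + ((1/62)*1822 + (1/62)*1822² + √2*1822^(3/2)/62) = 2716750 + (911/31 + (1/62)*3319684 + √2*(1822*√1822)/62) = 2716750 + (911/31 + 1659842/31 + 1822*√911/31) = 2716750 + (1660753/31 + 1822*√911/31) = 85880003/31 + 1822*√911/31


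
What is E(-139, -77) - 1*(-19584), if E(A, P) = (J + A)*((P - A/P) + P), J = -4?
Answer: 293049/7 ≈ 41864.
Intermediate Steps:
E(A, P) = (-4 + A)*(2*P - A/P) (E(A, P) = (-4 + A)*((P - A/P) + P) = (-4 + A)*(2*P - A/P))
E(-139, -77) - 1*(-19584) = (-1*(-139)² + 4*(-139) + 2*(-77)²*(-4 - 139))/(-77) - 1*(-19584) = -(-1*19321 - 556 + 2*5929*(-143))/77 + 19584 = -(-19321 - 556 - 1695694)/77 + 19584 = -1/77*(-1715571) + 19584 = 155961/7 + 19584 = 293049/7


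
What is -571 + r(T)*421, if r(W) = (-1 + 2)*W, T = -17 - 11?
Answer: -12359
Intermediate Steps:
T = -28
r(W) = W (r(W) = 1*W = W)
-571 + r(T)*421 = -571 - 28*421 = -571 - 11788 = -12359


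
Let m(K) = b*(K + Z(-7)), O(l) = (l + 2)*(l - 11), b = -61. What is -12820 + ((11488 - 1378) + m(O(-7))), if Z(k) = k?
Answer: -7773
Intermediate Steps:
O(l) = (-11 + l)*(2 + l) (O(l) = (2 + l)*(-11 + l) = (-11 + l)*(2 + l))
m(K) = 427 - 61*K (m(K) = -61*(K - 7) = -61*(-7 + K) = 427 - 61*K)
-12820 + ((11488 - 1378) + m(O(-7))) = -12820 + ((11488 - 1378) + (427 - 61*(-22 + (-7)² - 9*(-7)))) = -12820 + (10110 + (427 - 61*(-22 + 49 + 63))) = -12820 + (10110 + (427 - 61*90)) = -12820 + (10110 + (427 - 5490)) = -12820 + (10110 - 5063) = -12820 + 5047 = -7773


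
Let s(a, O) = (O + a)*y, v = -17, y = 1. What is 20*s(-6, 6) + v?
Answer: -17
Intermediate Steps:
s(a, O) = O + a (s(a, O) = (O + a)*1 = O + a)
20*s(-6, 6) + v = 20*(6 - 6) - 17 = 20*0 - 17 = 0 - 17 = -17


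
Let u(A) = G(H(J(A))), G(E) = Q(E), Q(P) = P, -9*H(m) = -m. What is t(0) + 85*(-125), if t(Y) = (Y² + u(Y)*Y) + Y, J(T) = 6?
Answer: -10625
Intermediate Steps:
H(m) = m/9 (H(m) = -(-1)*m/9 = m/9)
G(E) = E
u(A) = ⅔ (u(A) = (⅑)*6 = ⅔)
t(Y) = Y² + 5*Y/3 (t(Y) = (Y² + 2*Y/3) + Y = Y² + 5*Y/3)
t(0) + 85*(-125) = (⅓)*0*(5 + 3*0) + 85*(-125) = (⅓)*0*(5 + 0) - 10625 = (⅓)*0*5 - 10625 = 0 - 10625 = -10625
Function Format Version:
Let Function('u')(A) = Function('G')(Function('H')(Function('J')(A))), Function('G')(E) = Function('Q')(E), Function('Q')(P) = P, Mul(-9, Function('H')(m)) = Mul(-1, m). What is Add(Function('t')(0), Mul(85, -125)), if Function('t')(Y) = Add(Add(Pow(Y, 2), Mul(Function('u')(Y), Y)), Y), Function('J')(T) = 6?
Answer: -10625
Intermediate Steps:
Function('H')(m) = Mul(Rational(1, 9), m) (Function('H')(m) = Mul(Rational(-1, 9), Mul(-1, m)) = Mul(Rational(1, 9), m))
Function('G')(E) = E
Function('u')(A) = Rational(2, 3) (Function('u')(A) = Mul(Rational(1, 9), 6) = Rational(2, 3))
Function('t')(Y) = Add(Pow(Y, 2), Mul(Rational(5, 3), Y)) (Function('t')(Y) = Add(Add(Pow(Y, 2), Mul(Rational(2, 3), Y)), Y) = Add(Pow(Y, 2), Mul(Rational(5, 3), Y)))
Add(Function('t')(0), Mul(85, -125)) = Add(Mul(Rational(1, 3), 0, Add(5, Mul(3, 0))), Mul(85, -125)) = Add(Mul(Rational(1, 3), 0, Add(5, 0)), -10625) = Add(Mul(Rational(1, 3), 0, 5), -10625) = Add(0, -10625) = -10625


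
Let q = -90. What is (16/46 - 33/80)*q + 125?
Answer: 24071/184 ≈ 130.82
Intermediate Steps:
(16/46 - 33/80)*q + 125 = (16/46 - 33/80)*(-90) + 125 = (16*(1/46) - 33*1/80)*(-90) + 125 = (8/23 - 33/80)*(-90) + 125 = -119/1840*(-90) + 125 = 1071/184 + 125 = 24071/184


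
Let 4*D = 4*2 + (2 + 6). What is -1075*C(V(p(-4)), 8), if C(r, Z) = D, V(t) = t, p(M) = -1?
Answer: -4300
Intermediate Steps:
D = 4 (D = (4*2 + (2 + 6))/4 = (8 + 8)/4 = (¼)*16 = 4)
C(r, Z) = 4
-1075*C(V(p(-4)), 8) = -1075*4 = -4300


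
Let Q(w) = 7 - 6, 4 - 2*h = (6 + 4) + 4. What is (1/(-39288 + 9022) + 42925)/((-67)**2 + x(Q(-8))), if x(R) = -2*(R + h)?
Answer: 1299168049/136106202 ≈ 9.5453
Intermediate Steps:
h = -5 (h = 2 - ((6 + 4) + 4)/2 = 2 - (10 + 4)/2 = 2 - 1/2*14 = 2 - 7 = -5)
Q(w) = 1
x(R) = 10 - 2*R (x(R) = -2*(R - 5) = -2*(-5 + R) = 10 - 2*R)
(1/(-39288 + 9022) + 42925)/((-67)**2 + x(Q(-8))) = (1/(-39288 + 9022) + 42925)/((-67)**2 + (10 - 2*1)) = (1/(-30266) + 42925)/(4489 + (10 - 2)) = (-1/30266 + 42925)/(4489 + 8) = (1299168049/30266)/4497 = (1299168049/30266)*(1/4497) = 1299168049/136106202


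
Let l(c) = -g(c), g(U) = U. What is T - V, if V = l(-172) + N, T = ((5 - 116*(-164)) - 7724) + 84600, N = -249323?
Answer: 345056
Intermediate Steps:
l(c) = -c
T = 95905 (T = ((5 + 19024) - 7724) + 84600 = (19029 - 7724) + 84600 = 11305 + 84600 = 95905)
V = -249151 (V = -1*(-172) - 249323 = 172 - 249323 = -249151)
T - V = 95905 - 1*(-249151) = 95905 + 249151 = 345056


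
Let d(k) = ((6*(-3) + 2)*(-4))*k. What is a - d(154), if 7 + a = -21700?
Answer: -31563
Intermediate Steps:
a = -21707 (a = -7 - 21700 = -21707)
d(k) = 64*k (d(k) = ((-18 + 2)*(-4))*k = (-16*(-4))*k = 64*k)
a - d(154) = -21707 - 64*154 = -21707 - 1*9856 = -21707 - 9856 = -31563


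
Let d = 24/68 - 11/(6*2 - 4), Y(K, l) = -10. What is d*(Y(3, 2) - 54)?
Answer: 1112/17 ≈ 65.412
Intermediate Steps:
d = -139/136 (d = 24*(1/68) - 11/(12 - 4) = 6/17 - 11/8 = -139/136 ≈ -1.0221)
d*(Y(3, 2) - 54) = -139*(-10 - 54)/136 = -139/136*(-64) = 1112/17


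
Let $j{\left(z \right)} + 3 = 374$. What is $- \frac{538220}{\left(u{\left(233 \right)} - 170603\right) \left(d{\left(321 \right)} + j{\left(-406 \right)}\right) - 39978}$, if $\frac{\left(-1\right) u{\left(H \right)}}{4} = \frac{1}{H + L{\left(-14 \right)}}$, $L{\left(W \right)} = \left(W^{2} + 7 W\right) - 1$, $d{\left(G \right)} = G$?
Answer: $\frac{44403150}{9743024147} \approx 0.0045574$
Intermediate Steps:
$j{\left(z \right)} = 371$ ($j{\left(z \right)} = -3 + 374 = 371$)
$L{\left(W \right)} = -1 + W^{2} + 7 W$
$u{\left(H \right)} = - \frac{4}{97 + H}$ ($u{\left(H \right)} = - \frac{4}{H + \left(-1 + \left(-14\right)^{2} + 7 \left(-14\right)\right)} = - \frac{4}{H - -97} = - \frac{4}{H + 97} = - \frac{4}{97 + H}$)
$- \frac{538220}{\left(u{\left(233 \right)} - 170603\right) \left(d{\left(321 \right)} + j{\left(-406 \right)}\right) - 39978} = - \frac{538220}{\left(- \frac{4}{97 + 233} - 170603\right) \left(321 + 371\right) - 39978} = - \frac{538220}{\left(- \frac{4}{330} - 170603\right) 692 - 39978} = - \frac{538220}{\left(\left(-4\right) \frac{1}{330} - 170603\right) 692 - 39978} = - \frac{538220}{\left(- \frac{2}{165} - 170603\right) 692 - 39978} = - \frac{538220}{\left(- \frac{28149497}{165}\right) 692 - 39978} = - \frac{538220}{- \frac{19479451924}{165} - 39978} = - \frac{538220}{- \frac{19486048294}{165}} = \left(-538220\right) \left(- \frac{165}{19486048294}\right) = \frac{44403150}{9743024147}$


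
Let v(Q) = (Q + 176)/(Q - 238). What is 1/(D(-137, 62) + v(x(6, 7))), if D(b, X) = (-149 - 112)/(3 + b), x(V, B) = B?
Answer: 10318/11923 ≈ 0.86539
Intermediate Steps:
D(b, X) = -261/(3 + b)
v(Q) = (176 + Q)/(-238 + Q)
1/(D(-137, 62) + v(x(6, 7))) = 1/(-261/(3 - 137) + (176 + 7)/(-238 + 7)) = 1/(-261/(-134) + 183/(-231)) = 1/(-261*(-1/134) - 1/231*183) = 1/(261/134 - 61/77) = 1/(11923/10318) = 10318/11923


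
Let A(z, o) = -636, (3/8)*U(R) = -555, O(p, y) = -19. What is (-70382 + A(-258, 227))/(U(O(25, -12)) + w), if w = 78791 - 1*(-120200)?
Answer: -71018/197511 ≈ -0.35956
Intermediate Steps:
U(R) = -1480 (U(R) = (8/3)*(-555) = -1480)
w = 198991 (w = 78791 + 120200 = 198991)
(-70382 + A(-258, 227))/(U(O(25, -12)) + w) = (-70382 - 636)/(-1480 + 198991) = -71018/197511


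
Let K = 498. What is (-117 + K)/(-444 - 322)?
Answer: -381/766 ≈ -0.49739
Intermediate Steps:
(-117 + K)/(-444 - 322) = (-117 + 498)/(-444 - 322) = 381/(-766) = 381*(-1/766) = -381/766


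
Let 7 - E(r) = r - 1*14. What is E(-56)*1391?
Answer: 107107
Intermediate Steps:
E(r) = 21 - r (E(r) = 7 - (r - 1*14) = 7 - (r - 14) = 7 - (-14 + r) = 7 + (14 - r) = 21 - r)
E(-56)*1391 = (21 - 1*(-56))*1391 = (21 + 56)*1391 = 77*1391 = 107107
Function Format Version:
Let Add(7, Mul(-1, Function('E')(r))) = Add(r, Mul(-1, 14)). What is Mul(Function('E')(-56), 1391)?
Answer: 107107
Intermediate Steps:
Function('E')(r) = Add(21, Mul(-1, r)) (Function('E')(r) = Add(7, Mul(-1, Add(r, Mul(-1, 14)))) = Add(7, Mul(-1, Add(r, -14))) = Add(7, Mul(-1, Add(-14, r))) = Add(7, Add(14, Mul(-1, r))) = Add(21, Mul(-1, r)))
Mul(Function('E')(-56), 1391) = Mul(Add(21, Mul(-1, -56)), 1391) = Mul(Add(21, 56), 1391) = Mul(77, 1391) = 107107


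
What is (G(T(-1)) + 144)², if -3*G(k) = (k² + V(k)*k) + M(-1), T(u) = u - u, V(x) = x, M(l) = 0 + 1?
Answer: 185761/9 ≈ 20640.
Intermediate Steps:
M(l) = 1
T(u) = 0
G(k) = -⅓ - 2*k²/3 (G(k) = -((k² + k*k) + 1)/3 = -((k² + k²) + 1)/3 = -(2*k² + 1)/3 = -(1 + 2*k²)/3 = -⅓ - 2*k²/3)
(G(T(-1)) + 144)² = ((-⅓ - ⅔*0²) + 144)² = ((-⅓ - ⅔*0) + 144)² = ((-⅓ + 0) + 144)² = (-⅓ + 144)² = (431/3)² = 185761/9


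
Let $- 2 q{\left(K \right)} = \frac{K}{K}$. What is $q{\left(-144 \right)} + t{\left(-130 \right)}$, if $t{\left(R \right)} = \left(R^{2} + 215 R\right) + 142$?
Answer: $- \frac{21817}{2} \approx -10909.0$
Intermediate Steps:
$t{\left(R \right)} = 142 + R^{2} + 215 R$
$q{\left(K \right)} = - \frac{1}{2}$ ($q{\left(K \right)} = - \frac{K \frac{1}{K}}{2} = \left(- \frac{1}{2}\right) 1 = - \frac{1}{2}$)
$q{\left(-144 \right)} + t{\left(-130 \right)} = - \frac{1}{2} + \left(142 + \left(-130\right)^{2} + 215 \left(-130\right)\right) = - \frac{1}{2} + \left(142 + 16900 - 27950\right) = - \frac{1}{2} - 10908 = - \frac{21817}{2}$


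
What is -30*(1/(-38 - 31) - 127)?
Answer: 87640/23 ≈ 3810.4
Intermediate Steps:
-30*(1/(-38 - 31) - 127) = -30*(1/(-69) - 127) = -30*(-1/69 - 127) = -30*(-8764/69) = 87640/23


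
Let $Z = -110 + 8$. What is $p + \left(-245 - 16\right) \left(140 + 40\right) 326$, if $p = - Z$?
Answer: $-15315378$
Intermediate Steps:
$Z = -102$
$p = 102$ ($p = \left(-1\right) \left(-102\right) = 102$)
$p + \left(-245 - 16\right) \left(140 + 40\right) 326 = 102 + \left(-245 - 16\right) \left(140 + 40\right) 326 = 102 + \left(-245 - 16\right) 180 \cdot 326 = 102 + \left(-261\right) 180 \cdot 326 = 102 - 15315480 = -15315378$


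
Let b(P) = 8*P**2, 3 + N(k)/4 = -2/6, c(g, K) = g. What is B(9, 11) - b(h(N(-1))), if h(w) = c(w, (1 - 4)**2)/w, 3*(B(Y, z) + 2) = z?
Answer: -19/3 ≈ -6.3333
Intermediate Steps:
B(Y, z) = -2 + z/3
N(k) = -40/3 (N(k) = -12 + 4*(-2/6) = -12 + 4*(-2*1/6) = -12 + 4*(-1/3) = -12 - 4/3 = -40/3)
h(w) = 1 (h(w) = w/w = 1)
B(9, 11) - b(h(N(-1))) = (-2 + (1/3)*11) - 8*1**2 = (-2 + 11/3) - 8 = 5/3 - 1*8 = 5/3 - 8 = -19/3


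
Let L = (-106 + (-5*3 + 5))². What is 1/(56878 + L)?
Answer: 1/70334 ≈ 1.4218e-5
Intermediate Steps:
L = 13456 (L = (-106 + (-15 + 5))² = (-106 - 10)² = (-116)² = 13456)
1/(56878 + L) = 1/(56878 + 13456) = 1/70334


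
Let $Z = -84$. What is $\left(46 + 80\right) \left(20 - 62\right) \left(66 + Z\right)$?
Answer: $95256$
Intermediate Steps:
$\left(46 + 80\right) \left(20 - 62\right) \left(66 + Z\right) = \left(46 + 80\right) \left(20 - 62\right) \left(66 - 84\right) = 126 \left(-42\right) \left(-18\right) = \left(-5292\right) \left(-18\right) = 95256$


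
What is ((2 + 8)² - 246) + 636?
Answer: 490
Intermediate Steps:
((2 + 8)² - 246) + 636 = (10² - 246) + 636 = (100 - 246) + 636 = -146 + 636 = 490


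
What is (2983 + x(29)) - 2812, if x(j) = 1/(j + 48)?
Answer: 13168/77 ≈ 171.01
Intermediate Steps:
x(j) = 1/(48 + j)
(2983 + x(29)) - 2812 = (2983 + 1/(48 + 29)) - 2812 = (2983 + 1/77) - 2812 = 229692/77 - 2812 = 13168/77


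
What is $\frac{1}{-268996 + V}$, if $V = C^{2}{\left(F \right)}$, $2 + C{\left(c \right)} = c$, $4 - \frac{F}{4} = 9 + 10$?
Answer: $- \frac{1}{265152} \approx -3.7714 \cdot 10^{-6}$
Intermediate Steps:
$F = -60$ ($F = 16 - 4 \left(9 + 10\right) = 16 - 76 = -60$)
$C{\left(c \right)} = -2 + c$
$V = 3844$ ($V = \left(-2 - 60\right)^{2} = \left(-62\right)^{2} = 3844$)
$\frac{1}{-268996 + V} = \frac{1}{-268996 + 3844} = \frac{1}{-265152} = - \frac{1}{265152}$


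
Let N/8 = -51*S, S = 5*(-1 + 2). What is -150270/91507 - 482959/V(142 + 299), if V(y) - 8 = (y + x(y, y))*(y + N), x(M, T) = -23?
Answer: -56242431767/61160899618 ≈ -0.91958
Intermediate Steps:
S = 5 (S = 5*1 = 5)
N = -2040 (N = 8*(-51*5) = 8*(-255) = -2040)
V(y) = 8 + (-2040 + y)*(-23 + y) (V(y) = 8 + (y - 23)*(y - 2040) = 8 + (-23 + y)*(-2040 + y) = 8 + (-2040 + y)*(-23 + y))
-150270/91507 - 482959/V(142 + 299) = -150270/91507 - 482959/(46928 + (142 + 299)² - 2063*(142 + 299)) = -150270*1/91507 - 482959/(46928 + 441² - 2063*441) = -150270/91507 - 482959/(46928 + 194481 - 909783) = -150270/91507 - 482959/(-668374) = -150270/91507 - 482959*(-1/668374) = -150270/91507 + 482959/668374 = -56242431767/61160899618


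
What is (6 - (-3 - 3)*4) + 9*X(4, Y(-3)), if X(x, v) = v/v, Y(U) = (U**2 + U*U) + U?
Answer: 39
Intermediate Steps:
Y(U) = U + 2*U**2 (Y(U) = (U**2 + U**2) + U = 2*U**2 + U = U + 2*U**2)
X(x, v) = 1
(6 - (-3 - 3)*4) + 9*X(4, Y(-3)) = (6 - (-3 - 3)*4) + 9*1 = (6 - (-6)*4) + 9 = (6 - 1*(-24)) + 9 = (6 + 24) + 9 = 30 + 9 = 39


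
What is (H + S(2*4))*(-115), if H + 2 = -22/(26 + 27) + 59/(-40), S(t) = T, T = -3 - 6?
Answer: 628521/424 ≈ 1482.4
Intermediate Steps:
T = -9
S(t) = -9
H = -8247/2120 (H = -2 + (-22/(26 + 27) + 59/(-40)) = -2 + (-22/53 + 59*(-1/40)) = -2 + (-22*1/53 - 59/40) = -2 + (-22/53 - 59/40) = -2 - 4007/2120 = -8247/2120 ≈ -3.8901)
(H + S(2*4))*(-115) = (-8247/2120 - 9)*(-115) = -27327/2120*(-115) = 628521/424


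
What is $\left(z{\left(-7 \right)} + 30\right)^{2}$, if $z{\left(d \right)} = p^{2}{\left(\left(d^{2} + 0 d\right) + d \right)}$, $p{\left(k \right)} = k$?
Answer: $3218436$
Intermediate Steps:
$z{\left(d \right)} = \left(d + d^{2}\right)^{2}$ ($z{\left(d \right)} = \left(\left(d^{2} + 0 d\right) + d\right)^{2} = \left(\left(d^{2} + 0\right) + d\right)^{2} = \left(d^{2} + d\right)^{2} = \left(d + d^{2}\right)^{2}$)
$\left(z{\left(-7 \right)} + 30\right)^{2} = \left(\left(-7\right)^{2} \left(1 - 7\right)^{2} + 30\right)^{2} = \left(49 \left(-6\right)^{2} + 30\right)^{2} = \left(49 \cdot 36 + 30\right)^{2} = \left(1764 + 30\right)^{2} = 1794^{2} = 3218436$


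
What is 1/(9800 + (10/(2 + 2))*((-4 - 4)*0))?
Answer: 1/9800 ≈ 0.00010204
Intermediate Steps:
1/(9800 + (10/(2 + 2))*((-4 - 4)*0)) = 1/(9800 + (10/4)*(-8*0)) = 1/(9800 + (10*(1/4))*0) = 1/(9800 + (5/2)*0) = 1/(9800 + 0) = 1/9800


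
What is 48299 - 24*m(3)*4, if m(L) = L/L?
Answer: 48203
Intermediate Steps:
m(L) = 1
48299 - 24*m(3)*4 = 48299 - 24*1*4 = 48299 - 24*4 = 48299 - 1*96 = 48299 - 96 = 48203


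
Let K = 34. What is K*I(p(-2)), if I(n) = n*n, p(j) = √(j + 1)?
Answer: -34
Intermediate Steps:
p(j) = √(1 + j)
I(n) = n²
K*I(p(-2)) = 34*(√(1 - 2))² = 34*(√(-1))² = 34*I² = 34*(-1) = -34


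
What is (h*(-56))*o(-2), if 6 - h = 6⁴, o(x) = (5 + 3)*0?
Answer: 0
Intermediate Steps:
o(x) = 0 (o(x) = 8*0 = 0)
h = -1290 (h = 6 - 1*6⁴ = 6 - 1*1296 = 6 - 1296 = -1290)
(h*(-56))*o(-2) = -1290*(-56)*0 = 72240*0 = 0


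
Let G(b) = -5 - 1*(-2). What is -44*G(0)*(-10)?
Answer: -1320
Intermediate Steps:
G(b) = -3 (G(b) = -5 + 2 = -3)
-44*G(0)*(-10) = -44*(-3)*(-10) = 132*(-10) = -1320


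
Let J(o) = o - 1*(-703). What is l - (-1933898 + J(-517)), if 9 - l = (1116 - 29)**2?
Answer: 752152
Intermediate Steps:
J(o) = 703 + o (J(o) = o + 703 = 703 + o)
l = -1181560 (l = 9 - (1116 - 29)**2 = 9 - 1*1087**2 = 9 - 1*1181569 = 9 - 1181569 = -1181560)
l - (-1933898 + J(-517)) = -1181560 - (-1933898 + (703 - 517)) = -1181560 - (-1933898 + 186) = -1181560 - 1*(-1933712) = -1181560 + 1933712 = 752152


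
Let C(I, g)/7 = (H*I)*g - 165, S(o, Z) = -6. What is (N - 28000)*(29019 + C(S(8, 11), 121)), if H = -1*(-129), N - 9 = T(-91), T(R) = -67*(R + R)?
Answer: 9915998058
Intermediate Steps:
T(R) = -134*R
N = 12203 (N = 9 - 134*(-91) = 9 + 12194 = 12203)
H = 129
C(I, g) = -1155 + 903*I*g (C(I, g) = 7*((129*I)*g - 165) = 7*(129*I*g - 165) = 7*(-165 + 129*I*g) = -1155 + 903*I*g)
(N - 28000)*(29019 + C(S(8, 11), 121)) = (12203 - 28000)*(29019 + (-1155 + 903*(-6)*121)) = -15797*(29019 + (-1155 - 655578)) = -15797*(29019 - 656733) = -15797*(-627714) = 9915998058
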